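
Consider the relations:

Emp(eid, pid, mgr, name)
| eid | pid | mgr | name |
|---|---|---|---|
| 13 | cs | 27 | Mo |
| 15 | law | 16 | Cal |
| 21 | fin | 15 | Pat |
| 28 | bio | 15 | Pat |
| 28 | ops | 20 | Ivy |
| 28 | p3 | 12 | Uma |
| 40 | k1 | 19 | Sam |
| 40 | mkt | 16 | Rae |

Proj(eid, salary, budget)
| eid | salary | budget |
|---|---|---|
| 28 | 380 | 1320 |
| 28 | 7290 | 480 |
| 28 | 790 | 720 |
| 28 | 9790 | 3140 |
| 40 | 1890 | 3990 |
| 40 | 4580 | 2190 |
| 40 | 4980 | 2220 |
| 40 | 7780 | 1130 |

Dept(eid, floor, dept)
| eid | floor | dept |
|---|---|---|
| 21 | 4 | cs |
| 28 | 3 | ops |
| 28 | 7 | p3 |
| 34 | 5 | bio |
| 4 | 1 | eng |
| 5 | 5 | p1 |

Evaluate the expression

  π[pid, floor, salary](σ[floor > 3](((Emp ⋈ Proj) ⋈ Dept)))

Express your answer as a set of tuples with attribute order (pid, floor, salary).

{(bio, 7, 380), (bio, 7, 7290), (bio, 7, 790), (bio, 7, 9790), (ops, 7, 380), (ops, 7, 7290), (ops, 7, 790), (ops, 7, 9790), (p3, 7, 380), (p3, 7, 7290), (p3, 7, 790), (p3, 7, 9790)}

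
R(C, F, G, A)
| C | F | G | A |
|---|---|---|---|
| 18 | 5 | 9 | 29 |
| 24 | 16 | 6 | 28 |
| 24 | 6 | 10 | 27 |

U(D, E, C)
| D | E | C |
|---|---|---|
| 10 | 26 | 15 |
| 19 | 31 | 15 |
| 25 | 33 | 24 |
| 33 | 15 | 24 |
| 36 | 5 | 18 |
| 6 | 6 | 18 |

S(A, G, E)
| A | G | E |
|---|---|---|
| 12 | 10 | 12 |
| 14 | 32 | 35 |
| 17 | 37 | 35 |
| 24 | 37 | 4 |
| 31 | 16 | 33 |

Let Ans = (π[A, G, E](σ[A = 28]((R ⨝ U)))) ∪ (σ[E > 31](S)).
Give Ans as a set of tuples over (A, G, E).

{(14, 32, 35), (17, 37, 35), (28, 6, 15), (28, 6, 33), (31, 16, 33)}

R ⋈ U (natural join on C): {(18, 5, 9, 29, 36, 5), (18, 5, 9, 29, 6, 6), (24, 16, 6, 28, 25, 33), (24, 16, 6, 28, 33, 15), (24, 6, 10, 27, 25, 33), (24, 6, 10, 27, 33, 15)}
Selection A = 28: {(24, 16, 6, 28, 25, 33), (24, 16, 6, 28, 33, 15)}
π[A, G, E]: project onto (A, G, E) → {(28, 6, 15), (28, 6, 33)}
Selection E > 31: {(14, 32, 35), (17, 37, 35), (31, 16, 33)}
Union: {(28, 6, 15), (28, 6, 33)} with {(14, 32, 35), (17, 37, 35), (31, 16, 33)} → {(14, 32, 35), (17, 37, 35), (28, 6, 15), (28, 6, 33), (31, 16, 33)}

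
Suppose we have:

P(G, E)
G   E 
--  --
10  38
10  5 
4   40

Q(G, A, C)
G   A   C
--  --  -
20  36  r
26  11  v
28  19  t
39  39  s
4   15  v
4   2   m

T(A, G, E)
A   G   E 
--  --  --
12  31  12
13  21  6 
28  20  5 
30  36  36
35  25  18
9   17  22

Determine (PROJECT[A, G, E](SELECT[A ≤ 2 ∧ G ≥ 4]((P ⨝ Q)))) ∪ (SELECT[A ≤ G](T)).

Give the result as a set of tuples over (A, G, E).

{(12, 31, 12), (13, 21, 6), (2, 4, 40), (30, 36, 36), (9, 17, 22)}

Joining P and Q on G yields {(4, 40, 15, v), (4, 40, 2, m)}.
Selection A ≤ 2 ∧ G ≥ 4: {(4, 40, 2, m)}
Projecting to A, G, E: {(2, 4, 40)}
Selection A ≤ G: {(12, 31, 12), (13, 21, 6), (30, 36, 36), (9, 17, 22)}
Set union of the two operands is {(12, 31, 12), (13, 21, 6), (2, 4, 40), (30, 36, 36), (9, 17, 22)}.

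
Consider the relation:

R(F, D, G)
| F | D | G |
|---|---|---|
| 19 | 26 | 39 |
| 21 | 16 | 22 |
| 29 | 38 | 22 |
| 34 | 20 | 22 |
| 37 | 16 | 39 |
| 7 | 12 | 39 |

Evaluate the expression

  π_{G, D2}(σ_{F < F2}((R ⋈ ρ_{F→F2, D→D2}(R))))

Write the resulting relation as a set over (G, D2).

ρ[F→F2, D→D2]: schema becomes (F2, D2, G); tuples unchanged.
R ⋈ ρ_{F→F2, D→D2}(R) (natural join on G): {(19, 26, 39, 19, 26), (19, 26, 39, 37, 16), (19, 26, 39, 7, 12), (21, 16, 22, 21, 16), (21, 16, 22, 29, 38), (21, 16, 22, 34, 20), (29, 38, 22, 21, 16), (29, 38, 22, 29, 38), (29, 38, 22, 34, 20), (34, 20, 22, 21, 16), (34, 20, 22, 29, 38), (34, 20, 22, 34, 20), (37, 16, 39, 19, 26), (37, 16, 39, 37, 16), (37, 16, 39, 7, 12), (7, 12, 39, 19, 26), (7, 12, 39, 37, 16), (7, 12, 39, 7, 12)}
σ[F < F2]: keep tuples satisfying F < F2 → {(19, 26, 39, 37, 16), (21, 16, 22, 29, 38), (21, 16, 22, 34, 20), (29, 38, 22, 34, 20), (7, 12, 39, 19, 26), (7, 12, 39, 37, 16)}
Projecting to G, D2 (2 duplicate(s) eliminated): {(22, 20), (22, 38), (39, 16), (39, 26)}

{(22, 20), (22, 38), (39, 16), (39, 26)}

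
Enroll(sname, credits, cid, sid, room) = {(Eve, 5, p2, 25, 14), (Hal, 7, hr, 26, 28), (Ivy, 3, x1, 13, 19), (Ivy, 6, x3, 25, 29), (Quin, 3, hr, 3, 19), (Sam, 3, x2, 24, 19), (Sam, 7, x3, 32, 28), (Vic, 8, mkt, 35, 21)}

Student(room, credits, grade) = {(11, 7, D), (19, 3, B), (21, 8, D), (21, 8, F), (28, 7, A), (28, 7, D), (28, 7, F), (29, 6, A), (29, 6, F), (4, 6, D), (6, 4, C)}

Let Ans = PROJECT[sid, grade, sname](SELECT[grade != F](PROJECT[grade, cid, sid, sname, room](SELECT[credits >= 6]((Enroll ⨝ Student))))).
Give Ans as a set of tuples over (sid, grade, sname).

{(25, A, Ivy), (26, A, Hal), (26, D, Hal), (32, A, Sam), (32, D, Sam), (35, D, Vic)}

Enroll ⋈ Student (natural join on credits, room): {(Hal, 7, hr, 26, 28, A), (Hal, 7, hr, 26, 28, D), (Hal, 7, hr, 26, 28, F), (Ivy, 3, x1, 13, 19, B), (Ivy, 6, x3, 25, 29, A), (Ivy, 6, x3, 25, 29, F), (Quin, 3, hr, 3, 19, B), (Sam, 3, x2, 24, 19, B), (Sam, 7, x3, 32, 28, A), (Sam, 7, x3, 32, 28, D), (Sam, 7, x3, 32, 28, F), (Vic, 8, mkt, 35, 21, D), (Vic, 8, mkt, 35, 21, F)}
Filtering on credits >= 6 leaves {(Hal, 7, hr, 26, 28, A), (Hal, 7, hr, 26, 28, D), (Hal, 7, hr, 26, 28, F), (Ivy, 6, x3, 25, 29, A), (Ivy, 6, x3, 25, 29, F), (Sam, 7, x3, 32, 28, A), (Sam, 7, x3, 32, 28, D), (Sam, 7, x3, 32, 28, F), (Vic, 8, mkt, 35, 21, D), (Vic, 8, mkt, 35, 21, F)}.
Projecting to grade, cid, sid, sname, room: {(A, hr, 26, Hal, 28), (A, x3, 25, Ivy, 29), (A, x3, 32, Sam, 28), (D, hr, 26, Hal, 28), (D, mkt, 35, Vic, 21), (D, x3, 32, Sam, 28), (F, hr, 26, Hal, 28), (F, mkt, 35, Vic, 21), (F, x3, 25, Ivy, 29), (F, x3, 32, Sam, 28)}
Filtering on grade != F leaves {(A, hr, 26, Hal, 28), (A, x3, 25, Ivy, 29), (A, x3, 32, Sam, 28), (D, hr, 26, Hal, 28), (D, mkt, 35, Vic, 21), (D, x3, 32, Sam, 28)}.
Projecting to sid, grade, sname: {(25, A, Ivy), (26, A, Hal), (26, D, Hal), (32, A, Sam), (32, D, Sam), (35, D, Vic)}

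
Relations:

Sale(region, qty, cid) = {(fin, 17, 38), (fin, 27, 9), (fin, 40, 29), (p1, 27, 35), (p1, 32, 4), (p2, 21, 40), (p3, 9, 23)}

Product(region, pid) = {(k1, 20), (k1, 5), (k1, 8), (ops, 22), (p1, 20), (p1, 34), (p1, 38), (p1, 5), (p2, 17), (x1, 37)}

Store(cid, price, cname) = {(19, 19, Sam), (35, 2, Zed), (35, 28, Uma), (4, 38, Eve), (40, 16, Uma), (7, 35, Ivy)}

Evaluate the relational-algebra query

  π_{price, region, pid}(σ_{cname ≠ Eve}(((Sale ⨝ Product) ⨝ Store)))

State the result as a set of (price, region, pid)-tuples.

{(16, p2, 17), (2, p1, 20), (2, p1, 34), (2, p1, 38), (2, p1, 5), (28, p1, 20), (28, p1, 34), (28, p1, 38), (28, p1, 5)}

Joining Sale and Product on region yields {(p1, 27, 35, 20), (p1, 27, 35, 34), (p1, 27, 35, 38), (p1, 27, 35, 5), (p1, 32, 4, 20), (p1, 32, 4, 34), (p1, 32, 4, 38), (p1, 32, 4, 5), (p2, 21, 40, 17)}.
Joining (Sale ⨝ Product) and Store on cid yields {(p1, 27, 35, 20, 2, Zed), (p1, 27, 35, 20, 28, Uma), (p1, 27, 35, 34, 2, Zed), (p1, 27, 35, 34, 28, Uma), (p1, 27, 35, 38, 2, Zed), (p1, 27, 35, 38, 28, Uma), (p1, 27, 35, 5, 2, Zed), (p1, 27, 35, 5, 28, Uma), (p1, 32, 4, 20, 38, Eve), (p1, 32, 4, 34, 38, Eve), (p1, 32, 4, 38, 38, Eve), (p1, 32, 4, 5, 38, Eve), (p2, 21, 40, 17, 16, Uma)}.
σ[cname ≠ Eve]: keep tuples satisfying cname ≠ Eve → {(p1, 27, 35, 20, 2, Zed), (p1, 27, 35, 20, 28, Uma), (p1, 27, 35, 34, 2, Zed), (p1, 27, 35, 34, 28, Uma), (p1, 27, 35, 38, 2, Zed), (p1, 27, 35, 38, 28, Uma), (p1, 27, 35, 5, 2, Zed), (p1, 27, 35, 5, 28, Uma), (p2, 21, 40, 17, 16, Uma)}
Keep only column(s) price, region, pid: {(16, p2, 17), (2, p1, 20), (2, p1, 34), (2, p1, 38), (2, p1, 5), (28, p1, 20), (28, p1, 34), (28, p1, 38), (28, p1, 5)}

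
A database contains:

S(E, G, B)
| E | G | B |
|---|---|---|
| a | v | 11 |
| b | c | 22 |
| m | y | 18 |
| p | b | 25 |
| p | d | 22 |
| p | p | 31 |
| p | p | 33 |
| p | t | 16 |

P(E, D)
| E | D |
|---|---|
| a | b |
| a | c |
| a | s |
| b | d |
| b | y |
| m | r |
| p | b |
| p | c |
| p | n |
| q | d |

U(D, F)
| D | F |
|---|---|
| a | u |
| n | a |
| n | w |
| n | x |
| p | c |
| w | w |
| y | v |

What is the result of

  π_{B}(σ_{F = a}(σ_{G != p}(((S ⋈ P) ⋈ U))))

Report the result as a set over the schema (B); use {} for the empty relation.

{16, 22, 25}

S ⋈ P (natural join on E): {(a, v, 11, b), (a, v, 11, c), (a, v, 11, s), (b, c, 22, d), (b, c, 22, y), (m, y, 18, r), (p, b, 25, b), (p, b, 25, c), (p, b, 25, n), (p, d, 22, b), (p, d, 22, c), (p, d, 22, n), (p, p, 31, b), (p, p, 31, c), (p, p, 31, n), (p, p, 33, b), (p, p, 33, c), (p, p, 33, n), (p, t, 16, b), (p, t, 16, c), (p, t, 16, n)}
(S ⋈ P) ⋈ U (natural join on D): {(b, c, 22, y, v), (p, b, 25, n, a), (p, b, 25, n, w), (p, b, 25, n, x), (p, d, 22, n, a), (p, d, 22, n, w), (p, d, 22, n, x), (p, p, 31, n, a), (p, p, 31, n, w), (p, p, 31, n, x), (p, p, 33, n, a), (p, p, 33, n, w), (p, p, 33, n, x), (p, t, 16, n, a), (p, t, 16, n, w), (p, t, 16, n, x)}
Apply σ_{G != p}; surviving tuples: {(b, c, 22, y, v), (p, b, 25, n, a), (p, b, 25, n, w), (p, b, 25, n, x), (p, d, 22, n, a), (p, d, 22, n, w), (p, d, 22, n, x), (p, t, 16, n, a), (p, t, 16, n, w), (p, t, 16, n, x)}
Apply σ_{F = a}; surviving tuples: {(p, b, 25, n, a), (p, d, 22, n, a), (p, t, 16, n, a)}
π[B]: project onto (B) → {16, 22, 25}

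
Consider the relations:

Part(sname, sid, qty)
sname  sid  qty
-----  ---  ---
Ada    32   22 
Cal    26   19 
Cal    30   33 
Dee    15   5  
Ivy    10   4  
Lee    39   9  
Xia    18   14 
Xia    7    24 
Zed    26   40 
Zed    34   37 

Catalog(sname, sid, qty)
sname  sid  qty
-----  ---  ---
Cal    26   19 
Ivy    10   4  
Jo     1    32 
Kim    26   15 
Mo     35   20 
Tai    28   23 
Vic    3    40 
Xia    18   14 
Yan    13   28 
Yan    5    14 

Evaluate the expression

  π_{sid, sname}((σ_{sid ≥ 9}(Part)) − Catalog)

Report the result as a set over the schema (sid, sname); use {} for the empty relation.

{(15, Dee), (26, Zed), (30, Cal), (32, Ada), (34, Zed), (39, Lee)}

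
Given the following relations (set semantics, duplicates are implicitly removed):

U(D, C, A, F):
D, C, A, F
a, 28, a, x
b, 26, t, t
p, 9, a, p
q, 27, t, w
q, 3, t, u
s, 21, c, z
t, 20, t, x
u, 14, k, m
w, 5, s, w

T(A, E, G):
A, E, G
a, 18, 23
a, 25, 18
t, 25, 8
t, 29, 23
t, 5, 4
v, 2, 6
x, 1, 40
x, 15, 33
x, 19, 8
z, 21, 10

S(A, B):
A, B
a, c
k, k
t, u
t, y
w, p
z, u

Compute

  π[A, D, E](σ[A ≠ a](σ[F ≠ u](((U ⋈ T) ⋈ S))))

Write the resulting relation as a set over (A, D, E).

U ⋈ T (natural join on A): {(a, 28, a, x, 18, 23), (a, 28, a, x, 25, 18), (b, 26, t, t, 25, 8), (b, 26, t, t, 29, 23), (b, 26, t, t, 5, 4), (p, 9, a, p, 18, 23), (p, 9, a, p, 25, 18), (q, 27, t, w, 25, 8), (q, 27, t, w, 29, 23), (q, 27, t, w, 5, 4), (q, 3, t, u, 25, 8), (q, 3, t, u, 29, 23), (q, 3, t, u, 5, 4), (t, 20, t, x, 25, 8), (t, 20, t, x, 29, 23), (t, 20, t, x, 5, 4)}
(U ⋈ T) ⋈ S (natural join on A): {(a, 28, a, x, 18, 23, c), (a, 28, a, x, 25, 18, c), (b, 26, t, t, 25, 8, u), (b, 26, t, t, 25, 8, y), (b, 26, t, t, 29, 23, u), (b, 26, t, t, 29, 23, y), (b, 26, t, t, 5, 4, u), (b, 26, t, t, 5, 4, y), (p, 9, a, p, 18, 23, c), (p, 9, a, p, 25, 18, c), (q, 27, t, w, 25, 8, u), (q, 27, t, w, 25, 8, y), (q, 27, t, w, 29, 23, u), (q, 27, t, w, 29, 23, y), (q, 27, t, w, 5, 4, u), (q, 27, t, w, 5, 4, y), (q, 3, t, u, 25, 8, u), (q, 3, t, u, 25, 8, y), (q, 3, t, u, 29, 23, u), (q, 3, t, u, 29, 23, y), (q, 3, t, u, 5, 4, u), (q, 3, t, u, 5, 4, y), (t, 20, t, x, 25, 8, u), (t, 20, t, x, 25, 8, y), (t, 20, t, x, 29, 23, u), (t, 20, t, x, 29, 23, y), (t, 20, t, x, 5, 4, u), (t, 20, t, x, 5, 4, y)}
Filtering on F ≠ u leaves {(a, 28, a, x, 18, 23, c), (a, 28, a, x, 25, 18, c), (b, 26, t, t, 25, 8, u), (b, 26, t, t, 25, 8, y), (b, 26, t, t, 29, 23, u), (b, 26, t, t, 29, 23, y), (b, 26, t, t, 5, 4, u), (b, 26, t, t, 5, 4, y), (p, 9, a, p, 18, 23, c), (p, 9, a, p, 25, 18, c), (q, 27, t, w, 25, 8, u), (q, 27, t, w, 25, 8, y), (q, 27, t, w, 29, 23, u), (q, 27, t, w, 29, 23, y), (q, 27, t, w, 5, 4, u), (q, 27, t, w, 5, 4, y), (t, 20, t, x, 25, 8, u), (t, 20, t, x, 25, 8, y), (t, 20, t, x, 29, 23, u), (t, 20, t, x, 29, 23, y), (t, 20, t, x, 5, 4, u), (t, 20, t, x, 5, 4, y)}.
Filtering on A ≠ a leaves {(b, 26, t, t, 25, 8, u), (b, 26, t, t, 25, 8, y), (b, 26, t, t, 29, 23, u), (b, 26, t, t, 29, 23, y), (b, 26, t, t, 5, 4, u), (b, 26, t, t, 5, 4, y), (q, 27, t, w, 25, 8, u), (q, 27, t, w, 25, 8, y), (q, 27, t, w, 29, 23, u), (q, 27, t, w, 29, 23, y), (q, 27, t, w, 5, 4, u), (q, 27, t, w, 5, 4, y), (t, 20, t, x, 25, 8, u), (t, 20, t, x, 25, 8, y), (t, 20, t, x, 29, 23, u), (t, 20, t, x, 29, 23, y), (t, 20, t, x, 5, 4, u), (t, 20, t, x, 5, 4, y)}.
Projecting to A, D, E (9 duplicate(s) eliminated): {(t, b, 25), (t, b, 29), (t, b, 5), (t, q, 25), (t, q, 29), (t, q, 5), (t, t, 25), (t, t, 29), (t, t, 5)}

{(t, b, 25), (t, b, 29), (t, b, 5), (t, q, 25), (t, q, 29), (t, q, 5), (t, t, 25), (t, t, 29), (t, t, 5)}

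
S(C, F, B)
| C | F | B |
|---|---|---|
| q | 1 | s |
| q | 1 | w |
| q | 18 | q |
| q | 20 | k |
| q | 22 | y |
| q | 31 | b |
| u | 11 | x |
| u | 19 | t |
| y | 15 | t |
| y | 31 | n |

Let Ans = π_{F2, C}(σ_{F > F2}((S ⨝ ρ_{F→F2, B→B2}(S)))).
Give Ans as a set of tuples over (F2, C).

{(1, q), (11, u), (15, y), (18, q), (20, q), (22, q)}

ρ[F→F2, B→B2]: schema becomes (C, F2, B2); tuples unchanged.
Joining S and ρ_{F→F2, B→B2}(S) on C yields {(q, 1, s, 1, s), (q, 1, s, 1, w), (q, 1, s, 18, q), (q, 1, s, 20, k), (q, 1, s, 22, y), (q, 1, s, 31, b), (q, 1, w, 1, s), (q, 1, w, 1, w), (q, 1, w, 18, q), (q, 1, w, 20, k), (q, 1, w, 22, y), (q, 1, w, 31, b), (q, 18, q, 1, s), (q, 18, q, 1, w), (q, 18, q, 18, q), (q, 18, q, 20, k), (q, 18, q, 22, y), (q, 18, q, 31, b), (q, 20, k, 1, s), (q, 20, k, 1, w), (q, 20, k, 18, q), (q, 20, k, 20, k), (q, 20, k, 22, y), (q, 20, k, 31, b), (q, 22, y, 1, s), (q, 22, y, 1, w), (q, 22, y, 18, q), (q, 22, y, 20, k), (q, 22, y, 22, y), (q, 22, y, 31, b), (q, 31, b, 1, s), (q, 31, b, 1, w), (q, 31, b, 18, q), (q, 31, b, 20, k), (q, 31, b, 22, y), (q, 31, b, 31, b), (u, 11, x, 11, x), (u, 11, x, 19, t), (u, 19, t, 11, x), (u, 19, t, 19, t), (y, 15, t, 15, t), (y, 15, t, 31, n), (y, 31, n, 15, t), (y, 31, n, 31, n)}.
σ[F > F2]: keep tuples satisfying F > F2 → {(q, 18, q, 1, s), (q, 18, q, 1, w), (q, 20, k, 1, s), (q, 20, k, 1, w), (q, 20, k, 18, q), (q, 22, y, 1, s), (q, 22, y, 1, w), (q, 22, y, 18, q), (q, 22, y, 20, k), (q, 31, b, 1, s), (q, 31, b, 1, w), (q, 31, b, 18, q), (q, 31, b, 20, k), (q, 31, b, 22, y), (u, 19, t, 11, x), (y, 31, n, 15, t)}
π[F2, C]: project onto (F2, C) (10 duplicate(s) eliminated) → {(1, q), (11, u), (15, y), (18, q), (20, q), (22, q)}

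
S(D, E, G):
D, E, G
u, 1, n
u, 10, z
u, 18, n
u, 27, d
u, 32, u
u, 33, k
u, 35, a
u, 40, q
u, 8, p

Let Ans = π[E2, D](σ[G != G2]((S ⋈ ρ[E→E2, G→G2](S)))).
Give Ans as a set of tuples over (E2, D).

ρ[E→E2, G→G2]: schema becomes (D, E2, G2); tuples unchanged.
S ⋈ ρ[E→E2, G→G2](S) (natural join on D): {(u, 1, n, 1, n), (u, 1, n, 10, z), (u, 1, n, 18, n), (u, 1, n, 27, d), (u, 1, n, 32, u), (u, 1, n, 33, k), (u, 1, n, 35, a), (u, 1, n, 40, q), (u, 1, n, 8, p), (u, 10, z, 1, n), (u, 10, z, 10, z), (u, 10, z, 18, n), (u, 10, z, 27, d), (u, 10, z, 32, u), (u, 10, z, 33, k), (u, 10, z, 35, a), (u, 10, z, 40, q), (u, 10, z, 8, p), (u, 18, n, 1, n), (u, 18, n, 10, z), (u, 18, n, 18, n), (u, 18, n, 27, d), (u, 18, n, 32, u), (u, 18, n, 33, k), (u, 18, n, 35, a), (u, 18, n, 40, q), (u, 18, n, 8, p), (u, 27, d, 1, n), (u, 27, d, 10, z), (u, 27, d, 18, n), (u, 27, d, 27, d), (u, 27, d, 32, u), (u, 27, d, 33, k), (u, 27, d, 35, a), (u, 27, d, 40, q), (u, 27, d, 8, p), (u, 32, u, 1, n), (u, 32, u, 10, z), (u, 32, u, 18, n), (u, 32, u, 27, d), (u, 32, u, 32, u), (u, 32, u, 33, k), (u, 32, u, 35, a), (u, 32, u, 40, q), (u, 32, u, 8, p), (u, 33, k, 1, n), (u, 33, k, 10, z), (u, 33, k, 18, n), (u, 33, k, 27, d), (u, 33, k, 32, u), (u, 33, k, 33, k), (u, 33, k, 35, a), (u, 33, k, 40, q), (u, 33, k, 8, p), (u, 35, a, 1, n), (u, 35, a, 10, z), (u, 35, a, 18, n), (u, 35, a, 27, d), (u, 35, a, 32, u), (u, 35, a, 33, k), (u, 35, a, 35, a), (u, 35, a, 40, q), (u, 35, a, 8, p), (u, 40, q, 1, n), (u, 40, q, 10, z), (u, 40, q, 18, n), (u, 40, q, 27, d), (u, 40, q, 32, u), (u, 40, q, 33, k), (u, 40, q, 35, a), (u, 40, q, 40, q), (u, 40, q, 8, p), (u, 8, p, 1, n), (u, 8, p, 10, z), (u, 8, p, 18, n), (u, 8, p, 27, d), (u, 8, p, 32, u), (u, 8, p, 33, k), (u, 8, p, 35, a), (u, 8, p, 40, q), (u, 8, p, 8, p)}
Apply σ_{G != G2}; surviving tuples: {(u, 1, n, 10, z), (u, 1, n, 27, d), (u, 1, n, 32, u), (u, 1, n, 33, k), (u, 1, n, 35, a), (u, 1, n, 40, q), (u, 1, n, 8, p), (u, 10, z, 1, n), (u, 10, z, 18, n), (u, 10, z, 27, d), (u, 10, z, 32, u), (u, 10, z, 33, k), (u, 10, z, 35, a), (u, 10, z, 40, q), (u, 10, z, 8, p), (u, 18, n, 10, z), (u, 18, n, 27, d), (u, 18, n, 32, u), (u, 18, n, 33, k), (u, 18, n, 35, a), (u, 18, n, 40, q), (u, 18, n, 8, p), (u, 27, d, 1, n), (u, 27, d, 10, z), (u, 27, d, 18, n), (u, 27, d, 32, u), (u, 27, d, 33, k), (u, 27, d, 35, a), (u, 27, d, 40, q), (u, 27, d, 8, p), (u, 32, u, 1, n), (u, 32, u, 10, z), (u, 32, u, 18, n), (u, 32, u, 27, d), (u, 32, u, 33, k), (u, 32, u, 35, a), (u, 32, u, 40, q), (u, 32, u, 8, p), (u, 33, k, 1, n), (u, 33, k, 10, z), (u, 33, k, 18, n), (u, 33, k, 27, d), (u, 33, k, 32, u), (u, 33, k, 35, a), (u, 33, k, 40, q), (u, 33, k, 8, p), (u, 35, a, 1, n), (u, 35, a, 10, z), (u, 35, a, 18, n), (u, 35, a, 27, d), (u, 35, a, 32, u), (u, 35, a, 33, k), (u, 35, a, 40, q), (u, 35, a, 8, p), (u, 40, q, 1, n), (u, 40, q, 10, z), (u, 40, q, 18, n), (u, 40, q, 27, d), (u, 40, q, 32, u), (u, 40, q, 33, k), (u, 40, q, 35, a), (u, 40, q, 8, p), (u, 8, p, 1, n), (u, 8, p, 10, z), (u, 8, p, 18, n), (u, 8, p, 27, d), (u, 8, p, 32, u), (u, 8, p, 33, k), (u, 8, p, 35, a), (u, 8, p, 40, q)}
Keep only column(s) E2, D (61 duplicate(s) eliminated): {(1, u), (10, u), (18, u), (27, u), (32, u), (33, u), (35, u), (40, u), (8, u)}

{(1, u), (10, u), (18, u), (27, u), (32, u), (33, u), (35, u), (40, u), (8, u)}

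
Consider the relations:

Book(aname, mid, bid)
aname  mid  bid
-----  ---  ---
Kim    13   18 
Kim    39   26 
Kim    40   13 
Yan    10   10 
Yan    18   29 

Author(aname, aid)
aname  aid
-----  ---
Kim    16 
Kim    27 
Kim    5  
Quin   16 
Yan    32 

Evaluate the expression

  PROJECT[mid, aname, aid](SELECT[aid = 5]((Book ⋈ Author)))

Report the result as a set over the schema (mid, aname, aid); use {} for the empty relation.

{(13, Kim, 5), (39, Kim, 5), (40, Kim, 5)}

Book ⋈ Author (natural join on aname): {(Kim, 13, 18, 16), (Kim, 13, 18, 27), (Kim, 13, 18, 5), (Kim, 39, 26, 16), (Kim, 39, 26, 27), (Kim, 39, 26, 5), (Kim, 40, 13, 16), (Kim, 40, 13, 27), (Kim, 40, 13, 5), (Yan, 10, 10, 32), (Yan, 18, 29, 32)}
Apply σ_{aid = 5}; surviving tuples: {(Kim, 13, 18, 5), (Kim, 39, 26, 5), (Kim, 40, 13, 5)}
π[mid, aname, aid]: project onto (mid, aname, aid) → {(13, Kim, 5), (39, Kim, 5), (40, Kim, 5)}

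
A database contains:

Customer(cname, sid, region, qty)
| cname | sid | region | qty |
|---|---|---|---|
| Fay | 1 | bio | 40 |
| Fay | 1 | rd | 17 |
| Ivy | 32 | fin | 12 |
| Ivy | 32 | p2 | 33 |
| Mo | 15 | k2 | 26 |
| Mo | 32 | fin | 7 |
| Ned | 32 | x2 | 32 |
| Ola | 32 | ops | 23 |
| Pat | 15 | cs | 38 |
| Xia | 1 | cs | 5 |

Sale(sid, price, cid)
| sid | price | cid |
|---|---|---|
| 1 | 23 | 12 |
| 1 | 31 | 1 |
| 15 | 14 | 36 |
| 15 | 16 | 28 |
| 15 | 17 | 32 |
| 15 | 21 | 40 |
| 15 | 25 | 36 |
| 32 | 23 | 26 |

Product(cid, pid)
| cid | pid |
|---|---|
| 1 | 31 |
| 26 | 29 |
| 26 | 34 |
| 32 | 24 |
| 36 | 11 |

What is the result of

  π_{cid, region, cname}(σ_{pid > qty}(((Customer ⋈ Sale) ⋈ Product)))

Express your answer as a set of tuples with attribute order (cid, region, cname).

{(1, cs, Xia), (1, rd, Fay), (26, fin, Ivy), (26, fin, Mo), (26, ops, Ola), (26, p2, Ivy), (26, x2, Ned)}

Customer ⋈ Sale (natural join on sid): {(Fay, 1, bio, 40, 23, 12), (Fay, 1, bio, 40, 31, 1), (Fay, 1, rd, 17, 23, 12), (Fay, 1, rd, 17, 31, 1), (Ivy, 32, fin, 12, 23, 26), (Ivy, 32, p2, 33, 23, 26), (Mo, 15, k2, 26, 14, 36), (Mo, 15, k2, 26, 16, 28), (Mo, 15, k2, 26, 17, 32), (Mo, 15, k2, 26, 21, 40), (Mo, 15, k2, 26, 25, 36), (Mo, 32, fin, 7, 23, 26), (Ned, 32, x2, 32, 23, 26), (Ola, 32, ops, 23, 23, 26), (Pat, 15, cs, 38, 14, 36), (Pat, 15, cs, 38, 16, 28), (Pat, 15, cs, 38, 17, 32), (Pat, 15, cs, 38, 21, 40), (Pat, 15, cs, 38, 25, 36), (Xia, 1, cs, 5, 23, 12), (Xia, 1, cs, 5, 31, 1)}
(Customer ⋈ Sale) ⋈ Product (natural join on cid): {(Fay, 1, bio, 40, 31, 1, 31), (Fay, 1, rd, 17, 31, 1, 31), (Ivy, 32, fin, 12, 23, 26, 29), (Ivy, 32, fin, 12, 23, 26, 34), (Ivy, 32, p2, 33, 23, 26, 29), (Ivy, 32, p2, 33, 23, 26, 34), (Mo, 15, k2, 26, 14, 36, 11), (Mo, 15, k2, 26, 17, 32, 24), (Mo, 15, k2, 26, 25, 36, 11), (Mo, 32, fin, 7, 23, 26, 29), (Mo, 32, fin, 7, 23, 26, 34), (Ned, 32, x2, 32, 23, 26, 29), (Ned, 32, x2, 32, 23, 26, 34), (Ola, 32, ops, 23, 23, 26, 29), (Ola, 32, ops, 23, 23, 26, 34), (Pat, 15, cs, 38, 14, 36, 11), (Pat, 15, cs, 38, 17, 32, 24), (Pat, 15, cs, 38, 25, 36, 11), (Xia, 1, cs, 5, 31, 1, 31)}
Filtering on pid > qty leaves {(Fay, 1, rd, 17, 31, 1, 31), (Ivy, 32, fin, 12, 23, 26, 29), (Ivy, 32, fin, 12, 23, 26, 34), (Ivy, 32, p2, 33, 23, 26, 34), (Mo, 32, fin, 7, 23, 26, 29), (Mo, 32, fin, 7, 23, 26, 34), (Ned, 32, x2, 32, 23, 26, 34), (Ola, 32, ops, 23, 23, 26, 29), (Ola, 32, ops, 23, 23, 26, 34), (Xia, 1, cs, 5, 31, 1, 31)}.
Keep only column(s) cid, region, cname (3 duplicate(s) eliminated): {(1, cs, Xia), (1, rd, Fay), (26, fin, Ivy), (26, fin, Mo), (26, ops, Ola), (26, p2, Ivy), (26, x2, Ned)}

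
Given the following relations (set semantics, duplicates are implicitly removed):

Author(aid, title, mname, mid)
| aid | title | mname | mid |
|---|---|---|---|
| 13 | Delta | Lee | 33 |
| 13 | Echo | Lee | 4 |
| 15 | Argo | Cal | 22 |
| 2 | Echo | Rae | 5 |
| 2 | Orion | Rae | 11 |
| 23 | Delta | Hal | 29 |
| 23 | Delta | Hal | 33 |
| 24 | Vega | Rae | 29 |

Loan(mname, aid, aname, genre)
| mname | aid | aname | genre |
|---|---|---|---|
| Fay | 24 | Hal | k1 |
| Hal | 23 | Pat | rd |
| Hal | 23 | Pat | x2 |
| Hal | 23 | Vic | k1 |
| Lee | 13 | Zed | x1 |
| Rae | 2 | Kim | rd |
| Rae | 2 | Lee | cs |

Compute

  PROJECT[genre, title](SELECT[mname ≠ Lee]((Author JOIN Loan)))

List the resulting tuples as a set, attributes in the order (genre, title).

{(cs, Echo), (cs, Orion), (k1, Delta), (rd, Delta), (rd, Echo), (rd, Orion), (x2, Delta)}

Natural join on aid, mname: {(13, Delta, Lee, 33, Zed, x1), (13, Echo, Lee, 4, Zed, x1), (2, Echo, Rae, 5, Kim, rd), (2, Echo, Rae, 5, Lee, cs), (2, Orion, Rae, 11, Kim, rd), (2, Orion, Rae, 11, Lee, cs), (23, Delta, Hal, 29, Pat, rd), (23, Delta, Hal, 29, Pat, x2), (23, Delta, Hal, 29, Vic, k1), (23, Delta, Hal, 33, Pat, rd), (23, Delta, Hal, 33, Pat, x2), (23, Delta, Hal, 33, Vic, k1)}
Apply σ_{mname ≠ Lee}; surviving tuples: {(2, Echo, Rae, 5, Kim, rd), (2, Echo, Rae, 5, Lee, cs), (2, Orion, Rae, 11, Kim, rd), (2, Orion, Rae, 11, Lee, cs), (23, Delta, Hal, 29, Pat, rd), (23, Delta, Hal, 29, Pat, x2), (23, Delta, Hal, 29, Vic, k1), (23, Delta, Hal, 33, Pat, rd), (23, Delta, Hal, 33, Pat, x2), (23, Delta, Hal, 33, Vic, k1)}
Projecting to genre, title (3 duplicate(s) eliminated): {(cs, Echo), (cs, Orion), (k1, Delta), (rd, Delta), (rd, Echo), (rd, Orion), (x2, Delta)}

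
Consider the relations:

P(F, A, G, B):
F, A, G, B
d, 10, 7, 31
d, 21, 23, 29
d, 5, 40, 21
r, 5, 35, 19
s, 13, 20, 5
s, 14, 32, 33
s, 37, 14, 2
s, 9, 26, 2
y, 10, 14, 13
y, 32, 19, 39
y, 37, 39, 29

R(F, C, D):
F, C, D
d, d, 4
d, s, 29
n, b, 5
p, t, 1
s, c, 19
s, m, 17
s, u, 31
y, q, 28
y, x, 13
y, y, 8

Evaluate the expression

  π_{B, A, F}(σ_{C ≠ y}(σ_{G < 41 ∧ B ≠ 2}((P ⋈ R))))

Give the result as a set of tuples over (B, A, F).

{(13, 10, y), (21, 5, d), (29, 21, d), (29, 37, y), (31, 10, d), (33, 14, s), (39, 32, y), (5, 13, s)}

Natural join on F: {(d, 10, 7, 31, d, 4), (d, 10, 7, 31, s, 29), (d, 21, 23, 29, d, 4), (d, 21, 23, 29, s, 29), (d, 5, 40, 21, d, 4), (d, 5, 40, 21, s, 29), (s, 13, 20, 5, c, 19), (s, 13, 20, 5, m, 17), (s, 13, 20, 5, u, 31), (s, 14, 32, 33, c, 19), (s, 14, 32, 33, m, 17), (s, 14, 32, 33, u, 31), (s, 37, 14, 2, c, 19), (s, 37, 14, 2, m, 17), (s, 37, 14, 2, u, 31), (s, 9, 26, 2, c, 19), (s, 9, 26, 2, m, 17), (s, 9, 26, 2, u, 31), (y, 10, 14, 13, q, 28), (y, 10, 14, 13, x, 13), (y, 10, 14, 13, y, 8), (y, 32, 19, 39, q, 28), (y, 32, 19, 39, x, 13), (y, 32, 19, 39, y, 8), (y, 37, 39, 29, q, 28), (y, 37, 39, 29, x, 13), (y, 37, 39, 29, y, 8)}
σ[G < 41 ∧ B ≠ 2]: keep tuples satisfying G < 41 ∧ B ≠ 2 → {(d, 10, 7, 31, d, 4), (d, 10, 7, 31, s, 29), (d, 21, 23, 29, d, 4), (d, 21, 23, 29, s, 29), (d, 5, 40, 21, d, 4), (d, 5, 40, 21, s, 29), (s, 13, 20, 5, c, 19), (s, 13, 20, 5, m, 17), (s, 13, 20, 5, u, 31), (s, 14, 32, 33, c, 19), (s, 14, 32, 33, m, 17), (s, 14, 32, 33, u, 31), (y, 10, 14, 13, q, 28), (y, 10, 14, 13, x, 13), (y, 10, 14, 13, y, 8), (y, 32, 19, 39, q, 28), (y, 32, 19, 39, x, 13), (y, 32, 19, 39, y, 8), (y, 37, 39, 29, q, 28), (y, 37, 39, 29, x, 13), (y, 37, 39, 29, y, 8)}
σ[C ≠ y]: keep tuples satisfying C ≠ y → {(d, 10, 7, 31, d, 4), (d, 10, 7, 31, s, 29), (d, 21, 23, 29, d, 4), (d, 21, 23, 29, s, 29), (d, 5, 40, 21, d, 4), (d, 5, 40, 21, s, 29), (s, 13, 20, 5, c, 19), (s, 13, 20, 5, m, 17), (s, 13, 20, 5, u, 31), (s, 14, 32, 33, c, 19), (s, 14, 32, 33, m, 17), (s, 14, 32, 33, u, 31), (y, 10, 14, 13, q, 28), (y, 10, 14, 13, x, 13), (y, 32, 19, 39, q, 28), (y, 32, 19, 39, x, 13), (y, 37, 39, 29, q, 28), (y, 37, 39, 29, x, 13)}
Keep only column(s) B, A, F (10 duplicate(s) eliminated): {(13, 10, y), (21, 5, d), (29, 21, d), (29, 37, y), (31, 10, d), (33, 14, s), (39, 32, y), (5, 13, s)}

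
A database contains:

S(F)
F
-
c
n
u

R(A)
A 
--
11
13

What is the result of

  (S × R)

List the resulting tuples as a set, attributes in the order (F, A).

{(c, 11), (c, 13), (n, 11), (n, 13), (u, 11), (u, 13)}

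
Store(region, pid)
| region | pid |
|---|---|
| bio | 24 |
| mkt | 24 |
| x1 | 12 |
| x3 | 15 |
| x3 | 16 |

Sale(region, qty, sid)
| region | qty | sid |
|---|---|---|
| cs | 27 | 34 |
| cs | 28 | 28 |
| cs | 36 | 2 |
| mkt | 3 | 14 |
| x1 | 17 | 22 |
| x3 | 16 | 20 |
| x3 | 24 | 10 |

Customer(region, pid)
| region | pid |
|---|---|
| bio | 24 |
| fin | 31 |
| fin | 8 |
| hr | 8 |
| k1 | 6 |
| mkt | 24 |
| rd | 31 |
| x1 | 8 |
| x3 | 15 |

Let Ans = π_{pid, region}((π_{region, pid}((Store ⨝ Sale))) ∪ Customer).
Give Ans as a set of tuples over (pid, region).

{(12, x1), (15, x3), (16, x3), (24, bio), (24, mkt), (31, fin), (31, rd), (6, k1), (8, fin), (8, hr), (8, x1)}

Store ⋈ Sale (natural join on region): {(mkt, 24, 3, 14), (x1, 12, 17, 22), (x3, 15, 16, 20), (x3, 15, 24, 10), (x3, 16, 16, 20), (x3, 16, 24, 10)}
π_{region, pid} gives {(mkt, 24), (x1, 12), (x3, 15), (x3, 16)} (2 duplicate(s) eliminated).
Taking the union: {(bio, 24), (fin, 31), (fin, 8), (hr, 8), (k1, 6), (mkt, 24), (rd, 31), (x1, 12), (x1, 8), (x3, 15), (x3, 16)}
π_{pid, region} gives {(12, x1), (15, x3), (16, x3), (24, bio), (24, mkt), (31, fin), (31, rd), (6, k1), (8, fin), (8, hr), (8, x1)}.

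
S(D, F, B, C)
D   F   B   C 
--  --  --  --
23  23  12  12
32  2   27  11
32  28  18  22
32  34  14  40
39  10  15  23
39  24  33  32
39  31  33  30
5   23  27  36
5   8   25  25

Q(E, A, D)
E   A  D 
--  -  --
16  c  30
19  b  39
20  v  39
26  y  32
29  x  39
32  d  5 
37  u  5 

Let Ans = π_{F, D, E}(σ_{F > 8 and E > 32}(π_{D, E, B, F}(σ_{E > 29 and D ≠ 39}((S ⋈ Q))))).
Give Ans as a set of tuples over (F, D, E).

S ⋈ Q (natural join on D): {(32, 2, 27, 11, 26, y), (32, 28, 18, 22, 26, y), (32, 34, 14, 40, 26, y), (39, 10, 15, 23, 19, b), (39, 10, 15, 23, 20, v), (39, 10, 15, 23, 29, x), (39, 24, 33, 32, 19, b), (39, 24, 33, 32, 20, v), (39, 24, 33, 32, 29, x), (39, 31, 33, 30, 19, b), (39, 31, 33, 30, 20, v), (39, 31, 33, 30, 29, x), (5, 23, 27, 36, 32, d), (5, 23, 27, 36, 37, u), (5, 8, 25, 25, 32, d), (5, 8, 25, 25, 37, u)}
σ[E > 29 and D ≠ 39]: keep tuples satisfying E > 29 and D ≠ 39 → {(5, 23, 27, 36, 32, d), (5, 23, 27, 36, 37, u), (5, 8, 25, 25, 32, d), (5, 8, 25, 25, 37, u)}
π_{D, E, B, F} gives {(5, 32, 25, 8), (5, 32, 27, 23), (5, 37, 25, 8), (5, 37, 27, 23)}.
σ[F > 8 and E > 32]: keep tuples satisfying F > 8 and E > 32 → {(5, 37, 27, 23)}
π_{F, D, E} gives {(23, 5, 37)}.

{(23, 5, 37)}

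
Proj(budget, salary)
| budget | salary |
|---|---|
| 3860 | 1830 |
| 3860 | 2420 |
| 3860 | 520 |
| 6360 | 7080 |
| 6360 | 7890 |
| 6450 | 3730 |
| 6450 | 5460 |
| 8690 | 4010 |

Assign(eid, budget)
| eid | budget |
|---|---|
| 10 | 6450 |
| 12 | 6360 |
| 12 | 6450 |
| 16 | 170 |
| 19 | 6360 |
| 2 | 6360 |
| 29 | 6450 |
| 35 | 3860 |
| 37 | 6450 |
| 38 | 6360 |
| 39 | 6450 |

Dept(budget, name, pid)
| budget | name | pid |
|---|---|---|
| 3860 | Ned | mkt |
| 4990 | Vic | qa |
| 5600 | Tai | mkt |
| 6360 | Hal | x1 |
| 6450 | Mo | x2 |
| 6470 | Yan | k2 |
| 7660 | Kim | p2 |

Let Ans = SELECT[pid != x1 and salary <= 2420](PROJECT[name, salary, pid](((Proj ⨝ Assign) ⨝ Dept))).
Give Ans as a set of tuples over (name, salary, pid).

{(Ned, 1830, mkt), (Ned, 2420, mkt), (Ned, 520, mkt)}

Natural join on budget: {(3860, 1830, 35), (3860, 2420, 35), (3860, 520, 35), (6360, 7080, 12), (6360, 7080, 19), (6360, 7080, 2), (6360, 7080, 38), (6360, 7890, 12), (6360, 7890, 19), (6360, 7890, 2), (6360, 7890, 38), (6450, 3730, 10), (6450, 3730, 12), (6450, 3730, 29), (6450, 3730, 37), (6450, 3730, 39), (6450, 5460, 10), (6450, 5460, 12), (6450, 5460, 29), (6450, 5460, 37), (6450, 5460, 39)}
Natural join on budget: {(3860, 1830, 35, Ned, mkt), (3860, 2420, 35, Ned, mkt), (3860, 520, 35, Ned, mkt), (6360, 7080, 12, Hal, x1), (6360, 7080, 19, Hal, x1), (6360, 7080, 2, Hal, x1), (6360, 7080, 38, Hal, x1), (6360, 7890, 12, Hal, x1), (6360, 7890, 19, Hal, x1), (6360, 7890, 2, Hal, x1), (6360, 7890, 38, Hal, x1), (6450, 3730, 10, Mo, x2), (6450, 3730, 12, Mo, x2), (6450, 3730, 29, Mo, x2), (6450, 3730, 37, Mo, x2), (6450, 3730, 39, Mo, x2), (6450, 5460, 10, Mo, x2), (6450, 5460, 12, Mo, x2), (6450, 5460, 29, Mo, x2), (6450, 5460, 37, Mo, x2), (6450, 5460, 39, Mo, x2)}
π[name, salary, pid]: project onto (name, salary, pid) (14 duplicate(s) eliminated) → {(Hal, 7080, x1), (Hal, 7890, x1), (Mo, 3730, x2), (Mo, 5460, x2), (Ned, 1830, mkt), (Ned, 2420, mkt), (Ned, 520, mkt)}
Filtering on pid != x1 and salary <= 2420 leaves {(Ned, 1830, mkt), (Ned, 2420, mkt), (Ned, 520, mkt)}.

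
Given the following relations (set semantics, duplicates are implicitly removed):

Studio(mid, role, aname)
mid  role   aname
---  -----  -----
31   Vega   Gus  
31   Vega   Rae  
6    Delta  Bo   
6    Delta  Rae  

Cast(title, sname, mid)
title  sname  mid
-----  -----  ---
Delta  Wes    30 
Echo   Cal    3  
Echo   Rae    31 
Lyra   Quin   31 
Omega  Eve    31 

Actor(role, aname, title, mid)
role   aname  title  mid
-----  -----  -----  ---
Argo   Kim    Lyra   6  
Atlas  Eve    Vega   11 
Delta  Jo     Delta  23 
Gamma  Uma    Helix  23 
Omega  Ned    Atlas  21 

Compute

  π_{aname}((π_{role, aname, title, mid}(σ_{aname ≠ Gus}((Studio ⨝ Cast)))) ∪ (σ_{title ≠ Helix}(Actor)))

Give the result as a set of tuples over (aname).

{Eve, Jo, Kim, Ned, Rae}

Natural join on mid: {(31, Vega, Gus, Echo, Rae), (31, Vega, Gus, Lyra, Quin), (31, Vega, Gus, Omega, Eve), (31, Vega, Rae, Echo, Rae), (31, Vega, Rae, Lyra, Quin), (31, Vega, Rae, Omega, Eve)}
Filtering on aname ≠ Gus leaves {(31, Vega, Rae, Echo, Rae), (31, Vega, Rae, Lyra, Quin), (31, Vega, Rae, Omega, Eve)}.
Keep only column(s) role, aname, title, mid: {(Vega, Rae, Echo, 31), (Vega, Rae, Lyra, 31), (Vega, Rae, Omega, 31)}
Filtering on title ≠ Helix leaves {(Argo, Kim, Lyra, 6), (Atlas, Eve, Vega, 11), (Delta, Jo, Delta, 23), (Omega, Ned, Atlas, 21)}.
Set union of the two operands is {(Argo, Kim, Lyra, 6), (Atlas, Eve, Vega, 11), (Delta, Jo, Delta, 23), (Omega, Ned, Atlas, 21), (Vega, Rae, Echo, 31), (Vega, Rae, Lyra, 31), (Vega, Rae, Omega, 31)}.
Keep only column(s) aname (2 duplicate(s) eliminated): {Eve, Jo, Kim, Ned, Rae}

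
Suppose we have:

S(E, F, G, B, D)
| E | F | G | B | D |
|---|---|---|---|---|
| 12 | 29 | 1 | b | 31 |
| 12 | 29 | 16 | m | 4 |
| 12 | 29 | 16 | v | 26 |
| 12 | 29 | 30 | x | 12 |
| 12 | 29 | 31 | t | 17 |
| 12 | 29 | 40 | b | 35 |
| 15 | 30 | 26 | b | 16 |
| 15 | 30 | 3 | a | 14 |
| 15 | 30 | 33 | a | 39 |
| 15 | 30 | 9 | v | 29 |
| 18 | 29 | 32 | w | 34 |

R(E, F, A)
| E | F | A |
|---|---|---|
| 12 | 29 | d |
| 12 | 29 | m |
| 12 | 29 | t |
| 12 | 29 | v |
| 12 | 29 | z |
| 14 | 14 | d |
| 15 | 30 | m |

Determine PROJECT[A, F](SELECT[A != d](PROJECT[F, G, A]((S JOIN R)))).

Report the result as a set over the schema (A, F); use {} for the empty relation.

{(m, 29), (m, 30), (t, 29), (v, 29), (z, 29)}

Natural join on E, F: {(12, 29, 1, b, 31, d), (12, 29, 1, b, 31, m), (12, 29, 1, b, 31, t), (12, 29, 1, b, 31, v), (12, 29, 1, b, 31, z), (12, 29, 16, m, 4, d), (12, 29, 16, m, 4, m), (12, 29, 16, m, 4, t), (12, 29, 16, m, 4, v), (12, 29, 16, m, 4, z), (12, 29, 16, v, 26, d), (12, 29, 16, v, 26, m), (12, 29, 16, v, 26, t), (12, 29, 16, v, 26, v), (12, 29, 16, v, 26, z), (12, 29, 30, x, 12, d), (12, 29, 30, x, 12, m), (12, 29, 30, x, 12, t), (12, 29, 30, x, 12, v), (12, 29, 30, x, 12, z), (12, 29, 31, t, 17, d), (12, 29, 31, t, 17, m), (12, 29, 31, t, 17, t), (12, 29, 31, t, 17, v), (12, 29, 31, t, 17, z), (12, 29, 40, b, 35, d), (12, 29, 40, b, 35, m), (12, 29, 40, b, 35, t), (12, 29, 40, b, 35, v), (12, 29, 40, b, 35, z), (15, 30, 26, b, 16, m), (15, 30, 3, a, 14, m), (15, 30, 33, a, 39, m), (15, 30, 9, v, 29, m)}
Keep only column(s) F, G, A (5 duplicate(s) eliminated): {(29, 1, d), (29, 1, m), (29, 1, t), (29, 1, v), (29, 1, z), (29, 16, d), (29, 16, m), (29, 16, t), (29, 16, v), (29, 16, z), (29, 30, d), (29, 30, m), (29, 30, t), (29, 30, v), (29, 30, z), (29, 31, d), (29, 31, m), (29, 31, t), (29, 31, v), (29, 31, z), (29, 40, d), (29, 40, m), (29, 40, t), (29, 40, v), (29, 40, z), (30, 26, m), (30, 3, m), (30, 33, m), (30, 9, m)}
σ[A != d]: keep tuples satisfying A != d → {(29, 1, m), (29, 1, t), (29, 1, v), (29, 1, z), (29, 16, m), (29, 16, t), (29, 16, v), (29, 16, z), (29, 30, m), (29, 30, t), (29, 30, v), (29, 30, z), (29, 31, m), (29, 31, t), (29, 31, v), (29, 31, z), (29, 40, m), (29, 40, t), (29, 40, v), (29, 40, z), (30, 26, m), (30, 3, m), (30, 33, m), (30, 9, m)}
Keep only column(s) A, F (19 duplicate(s) eliminated): {(m, 29), (m, 30), (t, 29), (v, 29), (z, 29)}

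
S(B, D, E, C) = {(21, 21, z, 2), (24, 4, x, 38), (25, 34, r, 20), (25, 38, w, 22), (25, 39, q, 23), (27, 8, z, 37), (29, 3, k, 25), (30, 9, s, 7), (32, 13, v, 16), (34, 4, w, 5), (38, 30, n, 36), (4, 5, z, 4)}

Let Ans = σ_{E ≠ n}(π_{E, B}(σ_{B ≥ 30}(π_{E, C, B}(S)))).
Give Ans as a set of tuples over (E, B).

π_{E, C, B} gives {(k, 25, 29), (n, 36, 38), (q, 23, 25), (r, 20, 25), (s, 7, 30), (v, 16, 32), (w, 22, 25), (w, 5, 34), (x, 38, 24), (z, 2, 21), (z, 37, 27), (z, 4, 4)}.
σ[B ≥ 30]: keep tuples satisfying B ≥ 30 → {(n, 36, 38), (s, 7, 30), (v, 16, 32), (w, 5, 34)}
π_{E, B} gives {(n, 38), (s, 30), (v, 32), (w, 34)}.
σ[E ≠ n]: keep tuples satisfying E ≠ n → {(s, 30), (v, 32), (w, 34)}

{(s, 30), (v, 32), (w, 34)}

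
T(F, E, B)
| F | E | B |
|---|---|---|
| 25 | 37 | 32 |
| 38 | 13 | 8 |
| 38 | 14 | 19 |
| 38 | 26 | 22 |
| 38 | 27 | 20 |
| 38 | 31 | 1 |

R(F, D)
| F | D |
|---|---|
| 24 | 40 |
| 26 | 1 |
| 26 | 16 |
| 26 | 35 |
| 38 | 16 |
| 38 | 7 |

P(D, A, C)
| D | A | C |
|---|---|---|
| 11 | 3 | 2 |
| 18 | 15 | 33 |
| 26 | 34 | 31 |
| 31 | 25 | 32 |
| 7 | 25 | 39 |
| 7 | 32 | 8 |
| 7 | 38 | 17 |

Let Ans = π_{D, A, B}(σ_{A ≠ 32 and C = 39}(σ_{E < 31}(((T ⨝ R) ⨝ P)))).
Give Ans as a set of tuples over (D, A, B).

{(7, 25, 19), (7, 25, 20), (7, 25, 22), (7, 25, 8)}

Joining T and R on F yields {(38, 13, 8, 16), (38, 13, 8, 7), (38, 14, 19, 16), (38, 14, 19, 7), (38, 26, 22, 16), (38, 26, 22, 7), (38, 27, 20, 16), (38, 27, 20, 7), (38, 31, 1, 16), (38, 31, 1, 7)}.
Joining (T ⨝ R) and P on D yields {(38, 13, 8, 7, 25, 39), (38, 13, 8, 7, 32, 8), (38, 13, 8, 7, 38, 17), (38, 14, 19, 7, 25, 39), (38, 14, 19, 7, 32, 8), (38, 14, 19, 7, 38, 17), (38, 26, 22, 7, 25, 39), (38, 26, 22, 7, 32, 8), (38, 26, 22, 7, 38, 17), (38, 27, 20, 7, 25, 39), (38, 27, 20, 7, 32, 8), (38, 27, 20, 7, 38, 17), (38, 31, 1, 7, 25, 39), (38, 31, 1, 7, 32, 8), (38, 31, 1, 7, 38, 17)}.
Filtering on E < 31 leaves {(38, 13, 8, 7, 25, 39), (38, 13, 8, 7, 32, 8), (38, 13, 8, 7, 38, 17), (38, 14, 19, 7, 25, 39), (38, 14, 19, 7, 32, 8), (38, 14, 19, 7, 38, 17), (38, 26, 22, 7, 25, 39), (38, 26, 22, 7, 32, 8), (38, 26, 22, 7, 38, 17), (38, 27, 20, 7, 25, 39), (38, 27, 20, 7, 32, 8), (38, 27, 20, 7, 38, 17)}.
Filtering on A ≠ 32 and C = 39 leaves {(38, 13, 8, 7, 25, 39), (38, 14, 19, 7, 25, 39), (38, 26, 22, 7, 25, 39), (38, 27, 20, 7, 25, 39)}.
π[D, A, B]: project onto (D, A, B) → {(7, 25, 19), (7, 25, 20), (7, 25, 22), (7, 25, 8)}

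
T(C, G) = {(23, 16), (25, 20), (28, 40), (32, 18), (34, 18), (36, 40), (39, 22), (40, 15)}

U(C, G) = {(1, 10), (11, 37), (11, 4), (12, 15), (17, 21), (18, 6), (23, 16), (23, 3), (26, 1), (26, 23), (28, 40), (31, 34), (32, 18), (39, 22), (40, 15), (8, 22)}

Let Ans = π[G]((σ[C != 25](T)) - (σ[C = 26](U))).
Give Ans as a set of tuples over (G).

Filtering on C != 25 leaves {(23, 16), (28, 40), (32, 18), (34, 18), (36, 40), (39, 22), (40, 15)}.
Filtering on C = 26 leaves {(26, 1), (26, 23)}.
Taking the difference: {(23, 16), (28, 40), (32, 18), (34, 18), (36, 40), (39, 22), (40, 15)}
π_{G} gives {15, 16, 18, 22, 40} (2 duplicate(s) eliminated).

{15, 16, 18, 22, 40}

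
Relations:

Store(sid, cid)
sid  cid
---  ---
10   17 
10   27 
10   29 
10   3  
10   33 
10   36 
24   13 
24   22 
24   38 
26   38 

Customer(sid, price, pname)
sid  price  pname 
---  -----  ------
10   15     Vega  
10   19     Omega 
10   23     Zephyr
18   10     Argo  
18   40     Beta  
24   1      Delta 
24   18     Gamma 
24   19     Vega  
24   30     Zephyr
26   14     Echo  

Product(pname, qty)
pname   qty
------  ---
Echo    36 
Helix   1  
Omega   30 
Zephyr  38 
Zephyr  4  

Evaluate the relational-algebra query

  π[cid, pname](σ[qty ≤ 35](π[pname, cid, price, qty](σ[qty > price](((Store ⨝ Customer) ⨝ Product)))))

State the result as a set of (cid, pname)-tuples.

Natural join on sid: {(10, 17, 15, Vega), (10, 17, 19, Omega), (10, 17, 23, Zephyr), (10, 27, 15, Vega), (10, 27, 19, Omega), (10, 27, 23, Zephyr), (10, 29, 15, Vega), (10, 29, 19, Omega), (10, 29, 23, Zephyr), (10, 3, 15, Vega), (10, 3, 19, Omega), (10, 3, 23, Zephyr), (10, 33, 15, Vega), (10, 33, 19, Omega), (10, 33, 23, Zephyr), (10, 36, 15, Vega), (10, 36, 19, Omega), (10, 36, 23, Zephyr), (24, 13, 1, Delta), (24, 13, 18, Gamma), (24, 13, 19, Vega), (24, 13, 30, Zephyr), (24, 22, 1, Delta), (24, 22, 18, Gamma), (24, 22, 19, Vega), (24, 22, 30, Zephyr), (24, 38, 1, Delta), (24, 38, 18, Gamma), (24, 38, 19, Vega), (24, 38, 30, Zephyr), (26, 38, 14, Echo)}
Natural join on pname: {(10, 17, 19, Omega, 30), (10, 17, 23, Zephyr, 38), (10, 17, 23, Zephyr, 4), (10, 27, 19, Omega, 30), (10, 27, 23, Zephyr, 38), (10, 27, 23, Zephyr, 4), (10, 29, 19, Omega, 30), (10, 29, 23, Zephyr, 38), (10, 29, 23, Zephyr, 4), (10, 3, 19, Omega, 30), (10, 3, 23, Zephyr, 38), (10, 3, 23, Zephyr, 4), (10, 33, 19, Omega, 30), (10, 33, 23, Zephyr, 38), (10, 33, 23, Zephyr, 4), (10, 36, 19, Omega, 30), (10, 36, 23, Zephyr, 38), (10, 36, 23, Zephyr, 4), (24, 13, 30, Zephyr, 38), (24, 13, 30, Zephyr, 4), (24, 22, 30, Zephyr, 38), (24, 22, 30, Zephyr, 4), (24, 38, 30, Zephyr, 38), (24, 38, 30, Zephyr, 4), (26, 38, 14, Echo, 36)}
Apply σ_{qty > price}; surviving tuples: {(10, 17, 19, Omega, 30), (10, 17, 23, Zephyr, 38), (10, 27, 19, Omega, 30), (10, 27, 23, Zephyr, 38), (10, 29, 19, Omega, 30), (10, 29, 23, Zephyr, 38), (10, 3, 19, Omega, 30), (10, 3, 23, Zephyr, 38), (10, 33, 19, Omega, 30), (10, 33, 23, Zephyr, 38), (10, 36, 19, Omega, 30), (10, 36, 23, Zephyr, 38), (24, 13, 30, Zephyr, 38), (24, 22, 30, Zephyr, 38), (24, 38, 30, Zephyr, 38), (26, 38, 14, Echo, 36)}
π_{pname, cid, price, qty} gives {(Echo, 38, 14, 36), (Omega, 17, 19, 30), (Omega, 27, 19, 30), (Omega, 29, 19, 30), (Omega, 3, 19, 30), (Omega, 33, 19, 30), (Omega, 36, 19, 30), (Zephyr, 13, 30, 38), (Zephyr, 17, 23, 38), (Zephyr, 22, 30, 38), (Zephyr, 27, 23, 38), (Zephyr, 29, 23, 38), (Zephyr, 3, 23, 38), (Zephyr, 33, 23, 38), (Zephyr, 36, 23, 38), (Zephyr, 38, 30, 38)}.
Apply σ_{qty ≤ 35}; surviving tuples: {(Omega, 17, 19, 30), (Omega, 27, 19, 30), (Omega, 29, 19, 30), (Omega, 3, 19, 30), (Omega, 33, 19, 30), (Omega, 36, 19, 30)}
π_{cid, pname} gives {(17, Omega), (27, Omega), (29, Omega), (3, Omega), (33, Omega), (36, Omega)}.

{(17, Omega), (27, Omega), (29, Omega), (3, Omega), (33, Omega), (36, Omega)}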